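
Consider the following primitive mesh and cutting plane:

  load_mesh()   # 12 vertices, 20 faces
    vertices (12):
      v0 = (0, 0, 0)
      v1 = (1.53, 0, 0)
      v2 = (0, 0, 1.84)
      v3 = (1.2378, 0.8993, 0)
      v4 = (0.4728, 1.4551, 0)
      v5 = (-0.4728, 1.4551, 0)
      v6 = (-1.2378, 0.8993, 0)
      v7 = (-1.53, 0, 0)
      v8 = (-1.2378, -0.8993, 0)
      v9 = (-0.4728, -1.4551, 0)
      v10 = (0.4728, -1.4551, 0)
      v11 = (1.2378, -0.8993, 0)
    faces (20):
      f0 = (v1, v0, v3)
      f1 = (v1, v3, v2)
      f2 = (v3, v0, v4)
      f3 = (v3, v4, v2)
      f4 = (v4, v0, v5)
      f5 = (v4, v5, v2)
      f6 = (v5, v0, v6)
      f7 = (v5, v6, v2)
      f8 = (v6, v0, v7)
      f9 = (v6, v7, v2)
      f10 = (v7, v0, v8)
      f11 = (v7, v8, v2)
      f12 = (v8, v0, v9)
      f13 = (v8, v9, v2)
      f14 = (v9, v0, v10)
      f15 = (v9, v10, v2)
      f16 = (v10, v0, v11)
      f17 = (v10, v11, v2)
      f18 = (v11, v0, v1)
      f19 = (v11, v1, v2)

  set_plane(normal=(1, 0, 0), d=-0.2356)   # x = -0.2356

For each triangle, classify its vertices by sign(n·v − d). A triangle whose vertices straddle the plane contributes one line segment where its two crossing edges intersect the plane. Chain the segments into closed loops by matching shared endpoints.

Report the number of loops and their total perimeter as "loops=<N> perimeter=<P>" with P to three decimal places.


Straddling triangles (12 of 20):
  (v4,v0,v5) [++-] → (-0.2356, 0.725088, 0)–(-0.2356, 1.4551, 0)  len=0.7300
  (v4,v5,v2) [+-+] → (-0.2356, 1.4551, 0)–(-0.2356, 0.725088, 0.923113)  len=1.1769
  (v5,v0,v6) [-+-] → (-0.2356, 0.725088, 0)–(-0.2356, 0.171171, 0)  len=0.5539
  (v5,v6,v2) [--+] → (-0.2356, 0.171171, 1.48978)–(-0.2356, 0.725088, 0.923113)  len=0.7924
  (v6,v0,v7) [-+-] → (-0.2356, 0.171171, 0)–(-0.2356, 0, 0)  len=0.1712
  (v6,v7,v2) [--+] → (-0.2356, 0, 1.55666)–(-0.2356, 0.171171, 1.48978)  len=0.1838
  (v7,v0,v8) [-+-] → (-0.2356, 0, 0)–(-0.2356, -0.171171, 0)  len=0.1712
  (v7,v8,v2) [--+] → (-0.2356, -0.171171, 1.48978)–(-0.2356, 0, 1.55666)  len=0.1838
  (v8,v0,v9) [-+-] → (-0.2356, -0.171171, 0)–(-0.2356, -0.725088, 0)  len=0.5539
  (v8,v9,v2) [--+] → (-0.2356, -0.725088, 0.923113)–(-0.2356, -0.171171, 1.48978)  len=0.7924
  (v9,v0,v10) [-++] → (-0.2356, -0.725088, 0)–(-0.2356, -1.4551, 0)  len=0.7300
  (v9,v10,v2) [-++] → (-0.2356, -1.4551, 0)–(-0.2356, -0.725088, 0.923113)  len=1.1769

Chained into 1 loop(s):
  loop 1: 12 segments, perimeter = 7.2164
Total perimeter = 7.216

loops=1 perimeter=7.216


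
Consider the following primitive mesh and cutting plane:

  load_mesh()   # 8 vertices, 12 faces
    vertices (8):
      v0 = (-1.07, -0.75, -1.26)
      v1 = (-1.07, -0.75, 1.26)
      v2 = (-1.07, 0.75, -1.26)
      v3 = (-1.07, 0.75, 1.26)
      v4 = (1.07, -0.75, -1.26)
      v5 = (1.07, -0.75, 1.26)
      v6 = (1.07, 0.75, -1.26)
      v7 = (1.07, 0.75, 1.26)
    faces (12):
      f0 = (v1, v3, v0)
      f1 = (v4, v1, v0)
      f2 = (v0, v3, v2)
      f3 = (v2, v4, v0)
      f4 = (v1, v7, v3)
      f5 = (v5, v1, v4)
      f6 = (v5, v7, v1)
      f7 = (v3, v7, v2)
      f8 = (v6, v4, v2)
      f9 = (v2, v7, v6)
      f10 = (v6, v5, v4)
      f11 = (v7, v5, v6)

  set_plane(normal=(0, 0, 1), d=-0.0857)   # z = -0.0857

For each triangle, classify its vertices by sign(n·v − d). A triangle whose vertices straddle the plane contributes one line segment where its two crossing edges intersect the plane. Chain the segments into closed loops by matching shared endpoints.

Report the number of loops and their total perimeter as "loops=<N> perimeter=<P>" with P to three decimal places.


loops=1 perimeter=7.280

Straddling triangles (8 of 12):
  (v1,v3,v0) [++-] → (-1.07, -0.0510119, -0.0857)–(-1.07, -0.75, -0.0857)  len=0.6990
  (v4,v1,v0) [-+-] → (0.072777, -0.75, -0.0857)–(-1.07, -0.75, -0.0857)  len=1.1428
  (v0,v3,v2) [-+-] → (-1.07, -0.0510119, -0.0857)–(-1.07, 0.75, -0.0857)  len=0.8010
  (v5,v1,v4) [++-] → (0.072777, -0.75, -0.0857)–(1.07, -0.75, -0.0857)  len=0.9972
  (v3,v7,v2) [++-] → (-0.072777, 0.75, -0.0857)–(-1.07, 0.75, -0.0857)  len=0.9972
  (v2,v7,v6) [-+-] → (-0.072777, 0.75, -0.0857)–(1.07, 0.75, -0.0857)  len=1.1428
  (v6,v5,v4) [-+-] → (1.07, 0.0510119, -0.0857)–(1.07, -0.75, -0.0857)  len=0.8010
  (v7,v5,v6) [++-] → (1.07, 0.0510119, -0.0857)–(1.07, 0.75, -0.0857)  len=0.6990

Chained into 1 loop(s):
  loop 1: 8 segments, perimeter = 7.2800
Total perimeter = 7.280


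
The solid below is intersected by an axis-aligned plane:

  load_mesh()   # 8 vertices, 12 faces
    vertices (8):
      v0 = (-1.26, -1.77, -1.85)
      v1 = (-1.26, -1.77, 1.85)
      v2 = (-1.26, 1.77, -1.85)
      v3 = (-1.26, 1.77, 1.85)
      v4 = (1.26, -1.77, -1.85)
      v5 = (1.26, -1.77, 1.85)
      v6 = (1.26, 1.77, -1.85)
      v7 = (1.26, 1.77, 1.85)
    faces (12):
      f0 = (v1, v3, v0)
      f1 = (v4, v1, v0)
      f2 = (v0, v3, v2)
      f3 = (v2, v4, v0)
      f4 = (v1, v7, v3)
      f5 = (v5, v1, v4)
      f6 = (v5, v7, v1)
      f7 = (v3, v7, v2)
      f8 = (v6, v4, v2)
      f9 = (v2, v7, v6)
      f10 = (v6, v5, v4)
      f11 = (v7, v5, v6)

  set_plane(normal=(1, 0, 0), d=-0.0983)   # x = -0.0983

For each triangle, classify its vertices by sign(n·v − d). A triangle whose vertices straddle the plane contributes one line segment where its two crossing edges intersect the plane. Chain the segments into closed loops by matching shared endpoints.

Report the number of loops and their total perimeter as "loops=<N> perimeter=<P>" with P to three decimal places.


loops=1 perimeter=14.480

Straddling triangles (8 of 12):
  (v4,v1,v0) [+--] → (-0.0983, -1.77, 0.144329)–(-0.0983, -1.77, -1.85)  len=1.9943
  (v2,v4,v0) [-+-] → (-0.0983, 0.138088, -1.85)–(-0.0983, -1.77, -1.85)  len=1.9081
  (v1,v7,v3) [-+-] → (-0.0983, -0.138088, 1.85)–(-0.0983, 1.77, 1.85)  len=1.9081
  (v5,v1,v4) [+-+] → (-0.0983, -1.77, 1.85)–(-0.0983, -1.77, 0.144329)  len=1.7057
  (v5,v7,v1) [++-] → (-0.0983, -0.138088, 1.85)–(-0.0983, -1.77, 1.85)  len=1.6319
  (v3,v7,v2) [-+-] → (-0.0983, 1.77, 1.85)–(-0.0983, 1.77, -0.144329)  len=1.9943
  (v6,v4,v2) [++-] → (-0.0983, 0.138088, -1.85)–(-0.0983, 1.77, -1.85)  len=1.6319
  (v2,v7,v6) [-++] → (-0.0983, 1.77, -0.144329)–(-0.0983, 1.77, -1.85)  len=1.7057

Chained into 1 loop(s):
  loop 1: 8 segments, perimeter = 14.4800
Total perimeter = 14.480


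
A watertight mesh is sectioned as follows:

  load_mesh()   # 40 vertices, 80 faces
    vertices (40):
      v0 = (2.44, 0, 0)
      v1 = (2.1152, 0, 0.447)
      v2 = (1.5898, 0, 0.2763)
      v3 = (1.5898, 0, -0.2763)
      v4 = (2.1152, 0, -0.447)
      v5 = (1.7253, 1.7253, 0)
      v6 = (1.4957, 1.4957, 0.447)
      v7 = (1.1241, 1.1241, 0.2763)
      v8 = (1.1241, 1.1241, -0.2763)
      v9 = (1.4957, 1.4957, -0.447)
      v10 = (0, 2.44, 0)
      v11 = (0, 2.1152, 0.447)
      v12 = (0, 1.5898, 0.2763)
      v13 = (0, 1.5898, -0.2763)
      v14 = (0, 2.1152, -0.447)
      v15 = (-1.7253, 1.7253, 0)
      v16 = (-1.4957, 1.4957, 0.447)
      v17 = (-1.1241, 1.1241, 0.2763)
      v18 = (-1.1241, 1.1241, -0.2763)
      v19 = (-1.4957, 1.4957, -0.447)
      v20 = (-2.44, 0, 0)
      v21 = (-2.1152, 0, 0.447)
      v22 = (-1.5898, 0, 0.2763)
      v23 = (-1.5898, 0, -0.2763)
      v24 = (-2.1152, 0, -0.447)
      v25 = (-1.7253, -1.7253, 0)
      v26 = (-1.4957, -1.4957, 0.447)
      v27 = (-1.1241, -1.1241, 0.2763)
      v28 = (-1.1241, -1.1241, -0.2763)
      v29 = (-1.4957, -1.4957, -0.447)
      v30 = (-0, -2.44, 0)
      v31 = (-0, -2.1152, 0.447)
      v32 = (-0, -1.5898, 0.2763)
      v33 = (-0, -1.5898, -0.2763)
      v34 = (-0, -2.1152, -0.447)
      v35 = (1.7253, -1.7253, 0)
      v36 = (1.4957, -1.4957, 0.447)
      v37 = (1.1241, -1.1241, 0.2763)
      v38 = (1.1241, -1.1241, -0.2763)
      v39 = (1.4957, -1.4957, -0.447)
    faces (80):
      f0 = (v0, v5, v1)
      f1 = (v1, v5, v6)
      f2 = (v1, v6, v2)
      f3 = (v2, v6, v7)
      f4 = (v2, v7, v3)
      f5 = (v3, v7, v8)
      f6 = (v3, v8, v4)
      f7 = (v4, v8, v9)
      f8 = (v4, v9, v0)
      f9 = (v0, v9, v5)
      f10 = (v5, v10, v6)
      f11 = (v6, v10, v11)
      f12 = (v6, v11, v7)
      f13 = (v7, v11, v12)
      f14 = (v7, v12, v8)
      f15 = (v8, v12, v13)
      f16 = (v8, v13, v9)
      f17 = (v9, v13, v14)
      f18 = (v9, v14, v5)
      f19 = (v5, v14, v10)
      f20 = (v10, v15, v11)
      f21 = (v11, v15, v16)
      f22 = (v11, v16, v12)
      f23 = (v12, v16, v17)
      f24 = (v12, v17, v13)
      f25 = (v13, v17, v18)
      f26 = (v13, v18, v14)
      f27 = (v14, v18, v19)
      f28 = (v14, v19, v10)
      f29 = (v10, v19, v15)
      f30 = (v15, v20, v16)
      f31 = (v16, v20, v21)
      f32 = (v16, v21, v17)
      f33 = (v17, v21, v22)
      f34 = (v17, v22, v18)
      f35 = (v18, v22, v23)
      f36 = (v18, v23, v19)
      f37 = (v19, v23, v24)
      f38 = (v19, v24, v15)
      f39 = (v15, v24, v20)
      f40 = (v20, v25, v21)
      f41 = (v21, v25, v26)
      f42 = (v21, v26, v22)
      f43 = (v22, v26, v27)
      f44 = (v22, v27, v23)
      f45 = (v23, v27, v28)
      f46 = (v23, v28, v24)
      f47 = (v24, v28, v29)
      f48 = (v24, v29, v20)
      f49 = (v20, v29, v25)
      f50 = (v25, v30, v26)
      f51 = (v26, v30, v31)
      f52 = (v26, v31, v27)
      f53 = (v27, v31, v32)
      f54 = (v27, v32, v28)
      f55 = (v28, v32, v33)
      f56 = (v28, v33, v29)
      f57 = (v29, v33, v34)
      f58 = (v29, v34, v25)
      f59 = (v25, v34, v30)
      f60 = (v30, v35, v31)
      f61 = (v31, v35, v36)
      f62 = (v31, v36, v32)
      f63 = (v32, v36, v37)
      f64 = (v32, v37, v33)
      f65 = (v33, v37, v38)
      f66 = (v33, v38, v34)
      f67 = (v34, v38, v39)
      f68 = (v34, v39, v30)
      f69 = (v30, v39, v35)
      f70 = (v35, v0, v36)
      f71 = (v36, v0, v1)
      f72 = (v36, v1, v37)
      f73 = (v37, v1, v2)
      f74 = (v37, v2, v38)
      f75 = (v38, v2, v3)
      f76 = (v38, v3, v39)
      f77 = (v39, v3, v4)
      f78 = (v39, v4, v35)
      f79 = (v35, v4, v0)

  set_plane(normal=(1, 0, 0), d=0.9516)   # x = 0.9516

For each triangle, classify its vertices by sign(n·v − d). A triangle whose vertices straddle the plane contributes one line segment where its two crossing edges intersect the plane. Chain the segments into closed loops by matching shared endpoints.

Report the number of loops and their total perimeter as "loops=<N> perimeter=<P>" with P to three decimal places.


loops=2 perimeter=5.525

Straddling triangles (20 of 80):
  (v5,v10,v6) [+-+] → (0.9516, 2.0458, 0)–(0.9516, 1.83921, 0.284392)  len=0.3515
  (v6,v10,v11) [+--] → (0.9516, 1.83921, 0.284392)–(0.9516, 1.72106, 0.447)  len=0.2010
  (v6,v11,v7) [+-+] → (0.9516, 1.72106, 0.447)–(0.9516, 1.27619, 0.302495)  len=0.4678
  (v7,v11,v12) [+--] → (0.9516, 1.27619, 0.302495)–(0.9516, 1.19556, 0.2763)  len=0.0848
  (v7,v12,v8) [+-+] → (0.9516, 1.19556, 0.2763)–(0.9516, 1.19556, -0.1915)  len=0.4678
  (v8,v12,v13) [+--] → (0.9516, 1.19556, -0.1915)–(0.9516, 1.19556, -0.2763)  len=0.0848
  (v8,v13,v9) [+-+] → (0.9516, 1.19556, -0.2763)–(0.9516, 1.52993, -0.384903)  len=0.3516
  (v9,v13,v14) [+--] → (0.9516, 1.52993, -0.384903)–(0.9516, 1.72106, -0.447)  len=0.2010
  (v9,v14,v5) [+-+] → (0.9516, 1.72106, -0.447)–(0.9516, 1.90015, -0.200454)  len=0.3047
  (v5,v14,v10) [+--] → (0.9516, 1.90015, -0.200454)–(0.9516, 2.0458, 0)  len=0.2478
  (v30,v35,v31) [-+-] → (0.9516, -2.0458, 0)–(0.9516, -1.90015, 0.200454)  len=0.2478
  (v31,v35,v36) [-++] → (0.9516, -1.90015, 0.200454)–(0.9516, -1.72106, 0.447)  len=0.3047
  (v31,v36,v32) [-+-] → (0.9516, -1.72106, 0.447)–(0.9516, -1.52993, 0.384903)  len=0.2010
  (v32,v36,v37) [-++] → (0.9516, -1.52993, 0.384903)–(0.9516, -1.19556, 0.2763)  len=0.3516
  (v32,v37,v33) [-+-] → (0.9516, -1.19556, 0.2763)–(0.9516, -1.19556, 0.1915)  len=0.0848
  (v33,v37,v38) [-++] → (0.9516, -1.19556, 0.1915)–(0.9516, -1.19556, -0.2763)  len=0.4678
  (v33,v38,v34) [-+-] → (0.9516, -1.19556, -0.2763)–(0.9516, -1.27619, -0.302495)  len=0.0848
  (v34,v38,v39) [-++] → (0.9516, -1.27619, -0.302495)–(0.9516, -1.72106, -0.447)  len=0.4678
  (v34,v39,v30) [-+-] → (0.9516, -1.72106, -0.447)–(0.9516, -1.83921, -0.284392)  len=0.2010
  (v30,v39,v35) [-++] → (0.9516, -1.83921, -0.284392)–(0.9516, -2.0458, 0)  len=0.3515

Chained into 2 loop(s):
  loop 1: 10 segments, perimeter = 2.7627
  loop 2: 10 segments, perimeter = 2.7627
Total perimeter = 5.525


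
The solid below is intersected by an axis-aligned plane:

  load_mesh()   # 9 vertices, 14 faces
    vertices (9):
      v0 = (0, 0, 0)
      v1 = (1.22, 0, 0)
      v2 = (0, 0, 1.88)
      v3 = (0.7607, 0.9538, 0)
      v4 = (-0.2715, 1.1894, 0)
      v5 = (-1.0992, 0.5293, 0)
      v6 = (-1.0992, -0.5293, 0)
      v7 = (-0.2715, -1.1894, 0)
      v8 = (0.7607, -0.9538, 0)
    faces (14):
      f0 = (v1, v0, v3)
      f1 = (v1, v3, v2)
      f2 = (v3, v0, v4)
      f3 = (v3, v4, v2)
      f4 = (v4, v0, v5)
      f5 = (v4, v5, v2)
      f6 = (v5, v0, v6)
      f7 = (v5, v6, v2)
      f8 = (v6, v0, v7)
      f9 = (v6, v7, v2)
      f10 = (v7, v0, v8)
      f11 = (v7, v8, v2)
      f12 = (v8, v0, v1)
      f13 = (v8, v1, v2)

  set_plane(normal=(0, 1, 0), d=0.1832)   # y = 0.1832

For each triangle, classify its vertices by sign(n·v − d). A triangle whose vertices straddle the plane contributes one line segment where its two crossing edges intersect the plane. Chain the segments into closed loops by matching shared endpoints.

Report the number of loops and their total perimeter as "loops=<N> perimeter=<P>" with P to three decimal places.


Straddling triangles (8 of 14):
  (v1,v0,v3) [--+] → (0.146111, 0.1832, 0)–(1.13178, 0.1832, 0)  len=0.9857
  (v1,v3,v2) [-+-] → (1.13178, 0.1832, 0)–(0.146111, 0.1832, 1.5189)  len=1.8107
  (v3,v0,v4) [+-+] → (0.146111, 0.1832, 0)–(-0.0418184, 0.1832, 0)  len=0.1879
  (v3,v4,v2) [++-] → (-0.0418184, 0.1832, 1.59043)–(0.146111, 0.1832, 1.5189)  len=0.2011
  (v4,v0,v5) [+-+] → (-0.0418184, 0.1832, 0)–(-0.380452, 0.1832, 0)  len=0.3386
  (v4,v5,v2) [++-] → (-0.380452, 0.1832, 1.2293)–(-0.0418184, 0.1832, 1.59043)  len=0.4951
  (v5,v0,v6) [+--] → (-0.380452, 0.1832, 0)–(-1.0992, 0.1832, 0)  len=0.7187
  (v5,v6,v2) [+--] → (-1.0992, 0.1832, 0)–(-0.380452, 0.1832, 1.2293)  len=1.4240

Chained into 1 loop(s):
  loop 1: 8 segments, perimeter = 6.1618
Total perimeter = 6.162

loops=1 perimeter=6.162


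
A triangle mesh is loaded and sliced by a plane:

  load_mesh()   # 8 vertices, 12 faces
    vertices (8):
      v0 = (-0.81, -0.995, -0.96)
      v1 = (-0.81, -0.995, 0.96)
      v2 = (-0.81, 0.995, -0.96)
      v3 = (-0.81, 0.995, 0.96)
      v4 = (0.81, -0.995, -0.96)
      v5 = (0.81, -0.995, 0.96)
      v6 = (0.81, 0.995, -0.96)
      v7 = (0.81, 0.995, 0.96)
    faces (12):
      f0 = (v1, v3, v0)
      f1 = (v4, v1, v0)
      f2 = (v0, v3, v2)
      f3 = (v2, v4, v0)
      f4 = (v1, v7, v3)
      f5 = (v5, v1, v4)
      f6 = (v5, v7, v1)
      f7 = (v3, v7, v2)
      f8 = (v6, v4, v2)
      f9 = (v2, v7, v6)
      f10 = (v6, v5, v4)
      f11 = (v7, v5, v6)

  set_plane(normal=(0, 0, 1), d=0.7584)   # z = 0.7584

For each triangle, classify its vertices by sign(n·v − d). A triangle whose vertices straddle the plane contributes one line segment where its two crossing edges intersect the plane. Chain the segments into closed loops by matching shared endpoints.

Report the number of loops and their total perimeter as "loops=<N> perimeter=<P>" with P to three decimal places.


loops=1 perimeter=7.220

Straddling triangles (8 of 12):
  (v1,v3,v0) [++-] → (-0.81, 0.78605, 0.7584)–(-0.81, -0.995, 0.7584)  len=1.7811
  (v4,v1,v0) [-+-] → (-0.6399, -0.995, 0.7584)–(-0.81, -0.995, 0.7584)  len=0.1701
  (v0,v3,v2) [-+-] → (-0.81, 0.78605, 0.7584)–(-0.81, 0.995, 0.7584)  len=0.2089
  (v5,v1,v4) [++-] → (-0.6399, -0.995, 0.7584)–(0.81, -0.995, 0.7584)  len=1.4499
  (v3,v7,v2) [++-] → (0.6399, 0.995, 0.7584)–(-0.81, 0.995, 0.7584)  len=1.4499
  (v2,v7,v6) [-+-] → (0.6399, 0.995, 0.7584)–(0.81, 0.995, 0.7584)  len=0.1701
  (v6,v5,v4) [-+-] → (0.81, -0.78605, 0.7584)–(0.81, -0.995, 0.7584)  len=0.2089
  (v7,v5,v6) [++-] → (0.81, -0.78605, 0.7584)–(0.81, 0.995, 0.7584)  len=1.7811

Chained into 1 loop(s):
  loop 1: 8 segments, perimeter = 7.2200
Total perimeter = 7.220


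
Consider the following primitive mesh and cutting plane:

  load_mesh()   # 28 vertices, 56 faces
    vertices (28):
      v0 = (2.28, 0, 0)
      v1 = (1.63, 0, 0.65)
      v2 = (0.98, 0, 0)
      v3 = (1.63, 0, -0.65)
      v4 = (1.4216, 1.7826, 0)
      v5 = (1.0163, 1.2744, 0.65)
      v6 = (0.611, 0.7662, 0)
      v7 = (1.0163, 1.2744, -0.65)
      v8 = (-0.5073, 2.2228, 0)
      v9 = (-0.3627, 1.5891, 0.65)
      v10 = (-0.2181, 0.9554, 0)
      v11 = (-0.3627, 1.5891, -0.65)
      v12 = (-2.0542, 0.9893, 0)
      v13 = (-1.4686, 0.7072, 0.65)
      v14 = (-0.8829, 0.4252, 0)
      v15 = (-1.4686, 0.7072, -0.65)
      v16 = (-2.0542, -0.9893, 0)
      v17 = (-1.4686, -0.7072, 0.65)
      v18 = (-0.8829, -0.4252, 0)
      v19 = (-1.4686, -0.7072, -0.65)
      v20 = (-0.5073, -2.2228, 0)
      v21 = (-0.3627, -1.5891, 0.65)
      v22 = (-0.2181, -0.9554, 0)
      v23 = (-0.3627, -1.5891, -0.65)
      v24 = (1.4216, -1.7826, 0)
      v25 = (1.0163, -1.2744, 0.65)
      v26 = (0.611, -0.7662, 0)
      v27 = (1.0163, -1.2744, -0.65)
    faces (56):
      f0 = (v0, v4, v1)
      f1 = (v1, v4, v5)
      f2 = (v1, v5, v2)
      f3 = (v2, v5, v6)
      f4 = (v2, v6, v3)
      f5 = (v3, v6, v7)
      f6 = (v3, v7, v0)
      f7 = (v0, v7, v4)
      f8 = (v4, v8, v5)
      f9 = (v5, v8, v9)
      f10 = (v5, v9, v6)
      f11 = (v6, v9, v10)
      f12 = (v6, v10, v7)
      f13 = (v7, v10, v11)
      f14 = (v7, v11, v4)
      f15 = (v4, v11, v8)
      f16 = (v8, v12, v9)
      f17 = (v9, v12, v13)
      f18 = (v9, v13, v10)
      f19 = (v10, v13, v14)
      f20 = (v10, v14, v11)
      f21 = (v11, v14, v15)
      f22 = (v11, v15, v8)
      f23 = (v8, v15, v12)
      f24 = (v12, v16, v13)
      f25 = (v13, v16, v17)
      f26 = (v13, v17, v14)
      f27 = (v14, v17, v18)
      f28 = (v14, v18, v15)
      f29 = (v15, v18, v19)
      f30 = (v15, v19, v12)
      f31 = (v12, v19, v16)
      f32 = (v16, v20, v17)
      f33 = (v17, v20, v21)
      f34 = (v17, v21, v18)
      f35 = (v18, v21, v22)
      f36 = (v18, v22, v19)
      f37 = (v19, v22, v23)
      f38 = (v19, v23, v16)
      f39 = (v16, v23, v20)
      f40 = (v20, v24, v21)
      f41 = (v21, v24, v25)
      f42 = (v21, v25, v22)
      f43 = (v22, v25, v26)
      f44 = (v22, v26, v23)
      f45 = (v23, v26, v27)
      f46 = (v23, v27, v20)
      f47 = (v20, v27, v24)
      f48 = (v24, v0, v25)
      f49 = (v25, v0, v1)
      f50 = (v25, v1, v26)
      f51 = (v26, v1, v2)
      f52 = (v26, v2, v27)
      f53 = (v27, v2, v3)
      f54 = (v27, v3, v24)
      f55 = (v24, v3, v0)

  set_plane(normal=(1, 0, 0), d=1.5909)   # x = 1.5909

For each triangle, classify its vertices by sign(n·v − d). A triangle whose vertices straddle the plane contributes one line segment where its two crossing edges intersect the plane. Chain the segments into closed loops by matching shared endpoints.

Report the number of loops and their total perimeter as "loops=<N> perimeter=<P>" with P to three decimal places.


Straddling triangles (14 of 56):
  (v0,v4,v1) [+-+] → (1.5909, 1.43102, 0)–(1.5909, 0.334451, 0.528047)  len=1.2171
  (v1,v4,v5) [+--] → (1.5909, 0.334451, 0.528047)–(1.5909, 0.0811945, 0.65)  len=0.2811
  (v1,v5,v2) [+--] → (1.5909, 0.0811945, 0.65)–(1.5909, 0, 0.6109)  len=0.0901
  (v2,v6,v3) [--+] → (1.5909, 0.0293998, -0.625059)–(1.5909, 0, -0.6109)  len=0.0326
  (v3,v6,v7) [+--] → (1.5909, 0.0293998, -0.625059)–(1.5909, 0.0811945, -0.65)  len=0.0575
  (v3,v7,v0) [+-+] → (1.5909, 0.0811945, -0.65)–(1.5909, 0.694935, -0.354447)  len=0.6812
  (v0,v7,v4) [+--] → (1.5909, 0.694935, -0.354447)–(1.5909, 1.43102, 0)  len=0.8170
  (v24,v0,v25) [-+-] → (1.5909, -1.43102, 0)–(1.5909, -0.694935, 0.354447)  len=0.8170
  (v25,v0,v1) [-++] → (1.5909, -0.694935, 0.354447)–(1.5909, -0.0811945, 0.65)  len=0.6812
  (v25,v1,v26) [-+-] → (1.5909, -0.0811945, 0.65)–(1.5909, -0.0293998, 0.625059)  len=0.0575
  (v26,v1,v2) [-+-] → (1.5909, -0.0293998, 0.625059)–(1.5909, 0, 0.6109)  len=0.0326
  (v27,v2,v3) [--+] → (1.5909, 0, -0.6109)–(1.5909, -0.0811945, -0.65)  len=0.0901
  (v27,v3,v24) [-+-] → (1.5909, -0.0811945, -0.65)–(1.5909, -0.334451, -0.528047)  len=0.2811
  (v24,v3,v0) [-++] → (1.5909, -0.334451, -0.528047)–(1.5909, -1.43102, 0)  len=1.2171

Chained into 1 loop(s):
  loop 1: 14 segments, perimeter = 6.3532
Total perimeter = 6.353

loops=1 perimeter=6.353


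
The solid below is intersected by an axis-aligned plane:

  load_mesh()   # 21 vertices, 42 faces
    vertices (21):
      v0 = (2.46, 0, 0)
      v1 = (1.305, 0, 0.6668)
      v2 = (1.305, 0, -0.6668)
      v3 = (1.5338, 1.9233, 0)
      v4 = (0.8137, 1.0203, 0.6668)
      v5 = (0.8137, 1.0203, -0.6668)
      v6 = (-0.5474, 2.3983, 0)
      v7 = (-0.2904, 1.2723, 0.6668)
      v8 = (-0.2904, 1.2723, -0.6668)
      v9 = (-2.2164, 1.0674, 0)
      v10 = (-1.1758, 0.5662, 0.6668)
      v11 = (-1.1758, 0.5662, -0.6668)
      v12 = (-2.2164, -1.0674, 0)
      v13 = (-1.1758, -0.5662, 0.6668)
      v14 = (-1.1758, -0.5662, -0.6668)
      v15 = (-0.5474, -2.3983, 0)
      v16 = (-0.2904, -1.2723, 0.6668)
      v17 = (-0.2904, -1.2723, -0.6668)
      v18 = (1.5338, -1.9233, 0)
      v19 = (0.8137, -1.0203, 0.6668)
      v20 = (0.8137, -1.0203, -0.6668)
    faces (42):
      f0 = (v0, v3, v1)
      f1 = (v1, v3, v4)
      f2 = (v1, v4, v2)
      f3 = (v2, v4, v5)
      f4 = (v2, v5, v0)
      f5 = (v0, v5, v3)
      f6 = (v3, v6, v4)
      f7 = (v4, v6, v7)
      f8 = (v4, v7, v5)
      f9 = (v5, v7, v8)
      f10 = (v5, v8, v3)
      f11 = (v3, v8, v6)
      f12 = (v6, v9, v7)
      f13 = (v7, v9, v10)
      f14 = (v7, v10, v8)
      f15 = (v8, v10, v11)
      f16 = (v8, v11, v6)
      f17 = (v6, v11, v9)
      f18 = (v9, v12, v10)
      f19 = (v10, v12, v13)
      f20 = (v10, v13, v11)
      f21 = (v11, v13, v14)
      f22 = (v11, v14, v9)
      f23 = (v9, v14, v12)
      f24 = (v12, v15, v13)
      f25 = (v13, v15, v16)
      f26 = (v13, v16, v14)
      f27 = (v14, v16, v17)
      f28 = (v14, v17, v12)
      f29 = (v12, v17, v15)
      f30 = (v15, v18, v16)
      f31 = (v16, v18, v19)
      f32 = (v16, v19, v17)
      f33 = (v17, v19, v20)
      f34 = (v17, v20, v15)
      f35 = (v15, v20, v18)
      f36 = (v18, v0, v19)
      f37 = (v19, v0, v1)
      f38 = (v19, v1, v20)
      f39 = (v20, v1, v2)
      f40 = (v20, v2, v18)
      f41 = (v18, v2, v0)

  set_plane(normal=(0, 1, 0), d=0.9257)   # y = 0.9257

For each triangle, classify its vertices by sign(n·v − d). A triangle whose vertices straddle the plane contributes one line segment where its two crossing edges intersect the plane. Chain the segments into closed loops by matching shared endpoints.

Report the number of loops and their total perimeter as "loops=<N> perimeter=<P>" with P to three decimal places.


loops=2 perimeter=8.612

Straddling triangles (14 of 42):
  (v0,v3,v1) [-+-] → (2.01421, 0.9257, 0)–(1.41512, 0.9257, 0.345864)  len=0.6918
  (v1,v3,v4) [-++] → (1.41512, 0.9257, 0.345864)–(0.859252, 0.9257, 0.6668)  len=0.6419
  (v1,v4,v2) [-+-] → (0.859252, 0.9257, 0.6668)–(0.859252, 0.9257, 0.543152)  len=0.1236
  (v2,v4,v5) [-++] → (0.859252, 0.9257, 0.543152)–(0.859252, 0.9257, -0.6668)  len=1.2100
  (v2,v5,v0) [-+-] → (0.859252, 0.9257, -0.6668)–(0.966341, 0.9257, -0.604976)  len=0.1237
  (v0,v5,v3) [-++] → (0.966341, 0.9257, -0.604976)–(2.01421, 0.9257, 0)  len=1.2100
  (v7,v9,v10) [++-] → (-1.9222, 0.9257, 0.188519)–(-0.725012, 0.9257, 0.6668)  len=1.2892
  (v7,v10,v8) [+-+] → (-0.725012, 0.9257, 0.6668)–(-0.725012, 0.9257, -0.012182)  len=0.6790
  (v8,v10,v11) [+--] → (-0.725012, 0.9257, -0.012182)–(-0.725012, 0.9257, -0.6668)  len=0.6546
  (v8,v11,v6) [+-+] → (-0.725012, 0.9257, -0.6668)–(-1.05249, 0.9257, -0.535959)  len=0.3527
  (v6,v11,v9) [+-+] → (-1.05249, 0.9257, -0.535959)–(-1.9222, 0.9257, -0.188519)  len=0.9365
  (v9,v12,v10) [+--] → (-2.2164, 0.9257, 0)–(-1.9222, 0.9257, 0.188519)  len=0.3494
  (v11,v14,v9) [--+] → (-2.12614, 0.9257, -0.0578389)–(-1.9222, 0.9257, -0.188519)  len=0.2422
  (v9,v14,v12) [+--] → (-2.12614, 0.9257, -0.0578389)–(-2.2164, 0.9257, 0)  len=0.1072

Chained into 2 loop(s):
  loop 1: 6 segments, perimeter = 4.0008
  loop 2: 8 segments, perimeter = 4.6108
Total perimeter = 8.612


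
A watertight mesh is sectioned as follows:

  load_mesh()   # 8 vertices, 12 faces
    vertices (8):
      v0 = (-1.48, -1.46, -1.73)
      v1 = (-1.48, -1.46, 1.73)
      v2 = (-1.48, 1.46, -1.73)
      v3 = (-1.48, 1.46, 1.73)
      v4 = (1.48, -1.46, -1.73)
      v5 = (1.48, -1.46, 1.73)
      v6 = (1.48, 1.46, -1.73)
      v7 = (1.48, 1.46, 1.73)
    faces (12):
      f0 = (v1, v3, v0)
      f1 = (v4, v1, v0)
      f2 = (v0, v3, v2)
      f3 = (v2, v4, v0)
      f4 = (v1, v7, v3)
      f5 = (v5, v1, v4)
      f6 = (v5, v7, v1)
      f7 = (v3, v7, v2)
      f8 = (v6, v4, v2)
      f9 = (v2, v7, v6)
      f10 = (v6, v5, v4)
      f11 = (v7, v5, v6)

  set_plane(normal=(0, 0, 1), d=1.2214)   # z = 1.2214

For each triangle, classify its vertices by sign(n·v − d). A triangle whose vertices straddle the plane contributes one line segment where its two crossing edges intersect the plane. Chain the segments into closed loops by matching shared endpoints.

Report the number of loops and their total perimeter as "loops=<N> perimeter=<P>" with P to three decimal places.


Straddling triangles (8 of 12):
  (v1,v3,v0) [++-] → (-1.48, 1.03078, 1.2214)–(-1.48, -1.46, 1.2214)  len=2.4908
  (v4,v1,v0) [-+-] → (-1.0449, -1.46, 1.2214)–(-1.48, -1.46, 1.2214)  len=0.4351
  (v0,v3,v2) [-+-] → (-1.48, 1.03078, 1.2214)–(-1.48, 1.46, 1.2214)  len=0.4292
  (v5,v1,v4) [++-] → (-1.0449, -1.46, 1.2214)–(1.48, -1.46, 1.2214)  len=2.5249
  (v3,v7,v2) [++-] → (1.0449, 1.46, 1.2214)–(-1.48, 1.46, 1.2214)  len=2.5249
  (v2,v7,v6) [-+-] → (1.0449, 1.46, 1.2214)–(1.48, 1.46, 1.2214)  len=0.4351
  (v6,v5,v4) [-+-] → (1.48, -1.03078, 1.2214)–(1.48, -1.46, 1.2214)  len=0.4292
  (v7,v5,v6) [++-] → (1.48, -1.03078, 1.2214)–(1.48, 1.46, 1.2214)  len=2.4908

Chained into 1 loop(s):
  loop 1: 8 segments, perimeter = 11.7600
Total perimeter = 11.760

loops=1 perimeter=11.760


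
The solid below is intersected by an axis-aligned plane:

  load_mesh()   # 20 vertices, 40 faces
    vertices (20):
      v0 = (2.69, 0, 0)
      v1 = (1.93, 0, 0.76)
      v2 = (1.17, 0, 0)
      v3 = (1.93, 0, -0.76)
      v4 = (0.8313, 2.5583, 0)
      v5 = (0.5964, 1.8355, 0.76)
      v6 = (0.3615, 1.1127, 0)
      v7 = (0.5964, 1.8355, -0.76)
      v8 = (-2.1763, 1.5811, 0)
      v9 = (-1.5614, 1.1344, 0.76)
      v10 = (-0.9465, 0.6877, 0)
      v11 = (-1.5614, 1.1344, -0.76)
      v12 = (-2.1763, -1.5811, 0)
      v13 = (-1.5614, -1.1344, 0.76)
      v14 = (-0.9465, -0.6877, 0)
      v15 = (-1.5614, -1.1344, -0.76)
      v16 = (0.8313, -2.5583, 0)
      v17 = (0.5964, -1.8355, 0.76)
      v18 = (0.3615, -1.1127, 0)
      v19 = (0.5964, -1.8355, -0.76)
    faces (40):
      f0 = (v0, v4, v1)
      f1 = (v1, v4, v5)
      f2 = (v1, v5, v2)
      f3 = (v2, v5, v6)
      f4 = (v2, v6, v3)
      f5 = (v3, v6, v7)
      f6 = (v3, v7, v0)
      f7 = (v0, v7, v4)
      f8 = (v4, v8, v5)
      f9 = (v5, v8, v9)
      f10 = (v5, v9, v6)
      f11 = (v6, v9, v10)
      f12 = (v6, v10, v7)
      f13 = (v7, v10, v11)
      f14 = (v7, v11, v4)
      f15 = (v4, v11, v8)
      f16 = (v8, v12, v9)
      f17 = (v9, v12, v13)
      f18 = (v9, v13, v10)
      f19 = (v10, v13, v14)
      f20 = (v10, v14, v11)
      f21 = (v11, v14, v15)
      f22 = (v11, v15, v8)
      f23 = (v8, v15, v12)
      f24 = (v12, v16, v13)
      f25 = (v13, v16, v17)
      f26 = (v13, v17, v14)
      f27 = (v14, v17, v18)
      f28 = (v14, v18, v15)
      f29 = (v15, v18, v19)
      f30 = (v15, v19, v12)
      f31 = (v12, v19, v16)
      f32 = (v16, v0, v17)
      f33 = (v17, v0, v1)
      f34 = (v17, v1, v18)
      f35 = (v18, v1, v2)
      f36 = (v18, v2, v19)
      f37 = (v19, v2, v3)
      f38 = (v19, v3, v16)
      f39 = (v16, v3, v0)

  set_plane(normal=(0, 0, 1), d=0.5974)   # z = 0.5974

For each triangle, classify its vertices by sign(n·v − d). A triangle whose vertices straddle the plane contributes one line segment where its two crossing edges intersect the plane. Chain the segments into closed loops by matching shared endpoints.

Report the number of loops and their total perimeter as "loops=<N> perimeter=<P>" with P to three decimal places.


Straddling triangles (20 of 40):
  (v0,v4,v1) [--+] → (1.69494, 0.547342, 0.5974)–(2.0926, 0, 0.5974)  len=0.6765
  (v1,v4,v5) [+-+] → (1.69494, 0.547342, 0.5974)–(0.646656, 1.99014, 0.5974)  len=1.7834
  (v1,v5,v2) [++-] → (0.71912, 1.4428, 0.5974)–(1.7674, 0, 0.5974)  len=1.7834
  (v2,v5,v6) [-+-] → (0.71912, 1.4428, 0.5974)–(0.546144, 1.68086, 0.5974)  len=0.2943
  (v4,v8,v5) [--+] → (0.00318813, 1.78107, 0.5974)–(0.646656, 1.99014, 0.5974)  len=0.6766
  (v5,v8,v9) [+-+] → (0.00318813, 1.78107, 0.5974)–(-1.69296, 1.22997, 0.5974)  len=1.7834
  (v5,v9,v6) [++-] → (-1.15, 1.12976, 0.5974)–(0.546144, 1.68086, 0.5974)  len=1.7834
  (v6,v9,v10) [-+-] → (-1.15, 1.12976, 0.5974)–(-1.42984, 1.03883, 0.5974)  len=0.2942
  (v8,v12,v9) [--+] → (-1.69296, 0.553426, 0.5974)–(-1.69296, 1.22997, 0.5974)  len=0.6765
  (v9,v12,v13) [+-+] → (-1.69296, 0.553426, 0.5974)–(-1.69296, -1.22997, 0.5974)  len=1.7834
  (v9,v13,v10) [++-] → (-1.42984, -0.744567, 0.5974)–(-1.42984, 1.03883, 0.5974)  len=1.7834
  (v10,v13,v14) [-+-] → (-1.42984, -0.744567, 0.5974)–(-1.42984, -1.03883, 0.5974)  len=0.2943
  (v12,v16,v13) [--+] → (-1.04949, -1.43904, 0.5974)–(-1.69296, -1.22997, 0.5974)  len=0.6766
  (v13,v16,v17) [+-+] → (-1.04949, -1.43904, 0.5974)–(0.646656, -1.99014, 0.5974)  len=1.7834
  (v13,v17,v14) [++-] → (0.266301, -1.58993, 0.5974)–(-1.42984, -1.03883, 0.5974)  len=1.7834
  (v14,v17,v18) [-+-] → (0.266301, -1.58993, 0.5974)–(0.546144, -1.68086, 0.5974)  len=0.2942
  (v16,v0,v17) [--+] → (1.04432, -1.4428, 0.5974)–(0.646656, -1.99014, 0.5974)  len=0.6765
  (v17,v0,v1) [+-+] → (1.04432, -1.4428, 0.5974)–(2.0926, 0, 0.5974)  len=1.7834
  (v17,v1,v18) [++-] → (1.59442, -0.238059, 0.5974)–(0.546144, -1.68086, 0.5974)  len=1.7834
  (v18,v1,v2) [-+-] → (1.59442, -0.238059, 0.5974)–(1.7674, 0, 0.5974)  len=0.2943

Chained into 2 loop(s):
  loop 1: 10 segments, perimeter = 12.2999
  loop 2: 10 segments, perimeter = 10.3884
Total perimeter = 22.688

loops=2 perimeter=22.688


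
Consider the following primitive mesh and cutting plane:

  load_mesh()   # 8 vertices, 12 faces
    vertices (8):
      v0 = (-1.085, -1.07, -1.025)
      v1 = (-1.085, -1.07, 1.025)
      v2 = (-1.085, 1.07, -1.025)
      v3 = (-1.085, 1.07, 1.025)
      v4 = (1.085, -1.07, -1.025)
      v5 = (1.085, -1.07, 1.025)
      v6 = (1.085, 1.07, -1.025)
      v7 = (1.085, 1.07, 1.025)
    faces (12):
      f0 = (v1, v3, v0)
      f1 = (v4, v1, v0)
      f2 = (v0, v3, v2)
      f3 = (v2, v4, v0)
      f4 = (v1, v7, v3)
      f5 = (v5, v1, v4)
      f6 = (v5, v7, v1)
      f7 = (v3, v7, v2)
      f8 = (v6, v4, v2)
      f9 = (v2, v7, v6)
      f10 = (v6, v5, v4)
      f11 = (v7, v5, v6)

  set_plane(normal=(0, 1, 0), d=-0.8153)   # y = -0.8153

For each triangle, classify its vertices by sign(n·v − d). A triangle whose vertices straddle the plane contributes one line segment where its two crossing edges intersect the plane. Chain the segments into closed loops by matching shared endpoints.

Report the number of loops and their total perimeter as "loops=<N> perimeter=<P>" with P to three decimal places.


loops=1 perimeter=8.440

Straddling triangles (8 of 12):
  (v1,v3,v0) [-+-] → (-1.085, -0.8153, 1.025)–(-1.085, -0.8153, -0.781012)  len=1.8060
  (v0,v3,v2) [-++] → (-1.085, -0.8153, -0.781012)–(-1.085, -0.8153, -1.025)  len=0.2440
  (v2,v4,v0) [+--] → (0.826729, -0.8153, -1.025)–(-1.085, -0.8153, -1.025)  len=1.9117
  (v1,v7,v3) [-++] → (-0.826729, -0.8153, 1.025)–(-1.085, -0.8153, 1.025)  len=0.2583
  (v5,v7,v1) [-+-] → (1.085, -0.8153, 1.025)–(-0.826729, -0.8153, 1.025)  len=1.9117
  (v6,v4,v2) [+-+] → (1.085, -0.8153, -1.025)–(0.826729, -0.8153, -1.025)  len=0.2583
  (v6,v5,v4) [+--] → (1.085, -0.8153, 0.781012)–(1.085, -0.8153, -1.025)  len=1.8060
  (v7,v5,v6) [+-+] → (1.085, -0.8153, 1.025)–(1.085, -0.8153, 0.781012)  len=0.2440

Chained into 1 loop(s):
  loop 1: 8 segments, perimeter = 8.4400
Total perimeter = 8.440


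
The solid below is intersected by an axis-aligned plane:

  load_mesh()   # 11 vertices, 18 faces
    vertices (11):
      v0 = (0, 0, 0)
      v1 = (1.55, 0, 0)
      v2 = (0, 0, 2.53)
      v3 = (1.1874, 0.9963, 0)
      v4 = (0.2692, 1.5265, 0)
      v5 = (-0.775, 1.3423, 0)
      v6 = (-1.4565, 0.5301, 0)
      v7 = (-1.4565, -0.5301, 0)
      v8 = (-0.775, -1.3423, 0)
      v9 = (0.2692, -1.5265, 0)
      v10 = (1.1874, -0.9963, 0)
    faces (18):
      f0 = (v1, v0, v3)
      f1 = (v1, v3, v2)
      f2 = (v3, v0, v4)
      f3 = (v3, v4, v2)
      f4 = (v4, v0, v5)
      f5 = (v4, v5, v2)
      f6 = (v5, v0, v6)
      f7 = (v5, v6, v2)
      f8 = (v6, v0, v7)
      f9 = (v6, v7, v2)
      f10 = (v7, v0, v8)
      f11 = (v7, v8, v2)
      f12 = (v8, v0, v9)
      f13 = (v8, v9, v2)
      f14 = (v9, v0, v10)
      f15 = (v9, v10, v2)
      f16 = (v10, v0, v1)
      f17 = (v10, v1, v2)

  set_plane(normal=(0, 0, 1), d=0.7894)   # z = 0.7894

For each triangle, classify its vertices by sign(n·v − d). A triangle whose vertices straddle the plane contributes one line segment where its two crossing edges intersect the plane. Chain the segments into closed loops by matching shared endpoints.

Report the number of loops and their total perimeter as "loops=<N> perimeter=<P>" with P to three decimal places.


loops=1 perimeter=6.565

Straddling triangles (9 of 18):
  (v1,v3,v2) [--+] → (0.816912, 0.685439, 0.7894)–(1.06638, 0, 0.7894)  len=0.7294
  (v3,v4,v2) [--+] → (0.185205, 1.05021, 0.7894)–(0.816912, 0.685439, 0.7894)  len=0.7295
  (v4,v5,v2) [--+] → (-0.533188, 0.923481, 0.7894)–(0.185205, 1.05021, 0.7894)  len=0.7295
  (v5,v6,v2) [--+] → (-1.00205, 0.3647, 0.7894)–(-0.533188, 0.923481, 0.7894)  len=0.7294
  (v6,v7,v2) [--+] → (-1.00205, -0.3647, 0.7894)–(-1.00205, 0.3647, 0.7894)  len=0.7294
  (v7,v8,v2) [--+] → (-0.533188, -0.923481, 0.7894)–(-1.00205, -0.3647, 0.7894)  len=0.7294
  (v8,v9,v2) [--+] → (0.185205, -1.05021, 0.7894)–(-0.533188, -0.923481, 0.7894)  len=0.7295
  (v9,v10,v2) [--+] → (0.816912, -0.685439, 0.7894)–(0.185205, -1.05021, 0.7894)  len=0.7295
  (v10,v1,v2) [--+] → (1.06638, 0, 0.7894)–(0.816912, -0.685439, 0.7894)  len=0.7294

Chained into 1 loop(s):
  loop 1: 9 segments, perimeter = 6.5650
Total perimeter = 6.565


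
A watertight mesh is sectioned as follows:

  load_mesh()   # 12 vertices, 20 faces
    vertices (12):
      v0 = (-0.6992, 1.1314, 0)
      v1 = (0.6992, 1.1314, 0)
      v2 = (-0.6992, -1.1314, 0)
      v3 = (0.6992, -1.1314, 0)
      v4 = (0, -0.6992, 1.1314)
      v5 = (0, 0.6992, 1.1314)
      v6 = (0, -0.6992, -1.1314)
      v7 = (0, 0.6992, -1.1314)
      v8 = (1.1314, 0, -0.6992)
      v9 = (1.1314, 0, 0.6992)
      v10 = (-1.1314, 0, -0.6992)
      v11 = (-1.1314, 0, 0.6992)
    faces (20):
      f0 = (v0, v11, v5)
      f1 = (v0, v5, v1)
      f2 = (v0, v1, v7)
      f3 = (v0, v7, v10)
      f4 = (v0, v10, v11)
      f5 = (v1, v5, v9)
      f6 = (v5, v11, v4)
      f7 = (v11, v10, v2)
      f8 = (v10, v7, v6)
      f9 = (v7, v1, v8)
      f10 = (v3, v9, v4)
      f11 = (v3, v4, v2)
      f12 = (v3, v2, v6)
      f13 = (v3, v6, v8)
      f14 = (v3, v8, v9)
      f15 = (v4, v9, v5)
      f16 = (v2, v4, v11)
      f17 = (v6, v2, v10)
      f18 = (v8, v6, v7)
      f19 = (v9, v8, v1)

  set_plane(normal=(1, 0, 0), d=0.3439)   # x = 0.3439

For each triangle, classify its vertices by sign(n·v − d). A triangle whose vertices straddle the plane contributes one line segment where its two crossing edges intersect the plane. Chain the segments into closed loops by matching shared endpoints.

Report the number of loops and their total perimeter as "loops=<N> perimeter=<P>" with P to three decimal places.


loops=1 perimeter=6.813

Straddling triangles (10 of 20):
  (v0,v5,v1) [--+] → (0.3439, 0.911777, 0.574923)–(0.3439, 1.1314, 0)  len=0.6154
  (v0,v1,v7) [-+-] → (0.3439, 1.1314, 0)–(0.3439, 0.911777, -0.574923)  len=0.6154
  (v1,v5,v9) [+-+] → (0.3439, 0.911777, 0.574923)–(0.3439, 0.486671, 1.00003)  len=0.6012
  (v7,v1,v8) [-++] → (0.3439, 0.911777, -0.574923)–(0.3439, 0.486671, -1.00003)  len=0.6012
  (v3,v9,v4) [++-] → (0.3439, -0.486671, 1.00003)–(0.3439, -0.911777, 0.574923)  len=0.6012
  (v3,v4,v2) [+--] → (0.3439, -0.911777, 0.574923)–(0.3439, -1.1314, 0)  len=0.6154
  (v3,v2,v6) [+--] → (0.3439, -1.1314, 0)–(0.3439, -0.911777, -0.574923)  len=0.6154
  (v3,v6,v8) [+-+] → (0.3439, -0.911777, -0.574923)–(0.3439, -0.486671, -1.00003)  len=0.6012
  (v4,v9,v5) [-+-] → (0.3439, -0.486671, 1.00003)–(0.3439, 0.486671, 1.00003)  len=0.9733
  (v8,v6,v7) [+--] → (0.3439, -0.486671, -1.00003)–(0.3439, 0.486671, -1.00003)  len=0.9733

Chained into 1 loop(s):
  loop 1: 10 segments, perimeter = 6.8132
Total perimeter = 6.813


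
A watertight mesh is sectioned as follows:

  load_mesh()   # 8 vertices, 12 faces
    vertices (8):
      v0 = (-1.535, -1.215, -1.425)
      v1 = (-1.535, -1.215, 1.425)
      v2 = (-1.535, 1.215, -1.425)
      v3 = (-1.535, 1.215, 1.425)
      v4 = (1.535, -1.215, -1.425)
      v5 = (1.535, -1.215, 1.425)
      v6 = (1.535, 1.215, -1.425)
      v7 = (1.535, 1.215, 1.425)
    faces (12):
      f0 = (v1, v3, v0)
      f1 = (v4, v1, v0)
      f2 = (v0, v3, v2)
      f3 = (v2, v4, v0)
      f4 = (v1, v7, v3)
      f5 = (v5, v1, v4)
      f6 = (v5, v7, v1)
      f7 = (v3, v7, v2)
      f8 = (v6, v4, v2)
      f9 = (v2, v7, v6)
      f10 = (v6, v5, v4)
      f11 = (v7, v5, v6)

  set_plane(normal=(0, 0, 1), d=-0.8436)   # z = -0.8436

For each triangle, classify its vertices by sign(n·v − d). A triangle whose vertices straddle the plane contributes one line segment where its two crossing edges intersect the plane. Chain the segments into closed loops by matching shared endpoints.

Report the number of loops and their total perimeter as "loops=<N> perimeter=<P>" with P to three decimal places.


Straddling triangles (8 of 12):
  (v1,v3,v0) [++-] → (-1.535, -0.71928, -0.8436)–(-1.535, -1.215, -0.8436)  len=0.4957
  (v4,v1,v0) [-+-] → (0.90872, -1.215, -0.8436)–(-1.535, -1.215, -0.8436)  len=2.4437
  (v0,v3,v2) [-+-] → (-1.535, -0.71928, -0.8436)–(-1.535, 1.215, -0.8436)  len=1.9343
  (v5,v1,v4) [++-] → (0.90872, -1.215, -0.8436)–(1.535, -1.215, -0.8436)  len=0.6263
  (v3,v7,v2) [++-] → (-0.90872, 1.215, -0.8436)–(-1.535, 1.215, -0.8436)  len=0.6263
  (v2,v7,v6) [-+-] → (-0.90872, 1.215, -0.8436)–(1.535, 1.215, -0.8436)  len=2.4437
  (v6,v5,v4) [-+-] → (1.535, 0.71928, -0.8436)–(1.535, -1.215, -0.8436)  len=1.9343
  (v7,v5,v6) [++-] → (1.535, 0.71928, -0.8436)–(1.535, 1.215, -0.8436)  len=0.4957

Chained into 1 loop(s):
  loop 1: 8 segments, perimeter = 11.0000
Total perimeter = 11.000

loops=1 perimeter=11.000


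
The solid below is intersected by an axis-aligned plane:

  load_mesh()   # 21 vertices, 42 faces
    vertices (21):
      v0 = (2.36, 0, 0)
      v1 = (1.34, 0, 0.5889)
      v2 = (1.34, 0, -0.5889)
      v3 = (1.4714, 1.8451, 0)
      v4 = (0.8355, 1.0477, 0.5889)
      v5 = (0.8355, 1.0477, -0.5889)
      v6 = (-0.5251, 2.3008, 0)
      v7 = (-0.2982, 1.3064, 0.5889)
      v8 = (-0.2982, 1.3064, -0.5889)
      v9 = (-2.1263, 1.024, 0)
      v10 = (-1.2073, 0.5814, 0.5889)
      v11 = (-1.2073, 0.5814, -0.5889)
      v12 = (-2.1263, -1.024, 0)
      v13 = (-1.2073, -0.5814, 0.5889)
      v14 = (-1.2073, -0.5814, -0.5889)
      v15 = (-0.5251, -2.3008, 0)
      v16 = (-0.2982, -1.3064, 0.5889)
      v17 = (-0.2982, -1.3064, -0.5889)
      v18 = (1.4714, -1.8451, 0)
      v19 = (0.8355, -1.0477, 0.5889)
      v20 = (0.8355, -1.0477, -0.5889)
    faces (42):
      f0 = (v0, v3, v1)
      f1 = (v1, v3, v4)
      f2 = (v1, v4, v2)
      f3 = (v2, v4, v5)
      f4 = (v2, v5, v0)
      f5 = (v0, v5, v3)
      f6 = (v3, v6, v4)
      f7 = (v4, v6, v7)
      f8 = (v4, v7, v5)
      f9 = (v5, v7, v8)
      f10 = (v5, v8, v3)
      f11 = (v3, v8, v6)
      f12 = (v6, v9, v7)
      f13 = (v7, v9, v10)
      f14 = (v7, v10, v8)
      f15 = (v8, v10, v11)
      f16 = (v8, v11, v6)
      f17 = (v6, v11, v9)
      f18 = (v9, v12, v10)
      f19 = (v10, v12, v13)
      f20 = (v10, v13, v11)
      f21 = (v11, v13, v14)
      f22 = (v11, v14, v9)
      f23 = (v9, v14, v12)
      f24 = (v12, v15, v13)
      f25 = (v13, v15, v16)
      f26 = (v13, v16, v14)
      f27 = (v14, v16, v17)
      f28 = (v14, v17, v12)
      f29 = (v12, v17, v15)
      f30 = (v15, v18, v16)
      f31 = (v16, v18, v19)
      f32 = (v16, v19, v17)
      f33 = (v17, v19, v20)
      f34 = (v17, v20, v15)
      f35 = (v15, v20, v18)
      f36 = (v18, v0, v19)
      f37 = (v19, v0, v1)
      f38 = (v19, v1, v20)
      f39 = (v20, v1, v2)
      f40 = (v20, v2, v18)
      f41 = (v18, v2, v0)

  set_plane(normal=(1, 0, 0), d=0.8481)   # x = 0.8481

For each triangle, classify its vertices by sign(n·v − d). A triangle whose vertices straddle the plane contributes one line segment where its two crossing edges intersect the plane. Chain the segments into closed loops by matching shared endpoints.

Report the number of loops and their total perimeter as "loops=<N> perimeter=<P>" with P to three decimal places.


Straddling triangles (16 of 42):
  (v1,v3,v4) [++-] → (0.8481, 1.0635, 0.577231)–(0.8481, 1.02153, 0.5889)  len=0.0436
  (v1,v4,v2) [+-+] → (0.8481, 1.02153, 0.5889)–(0.8481, 1.02153, 0.559484)  len=0.0294
  (v2,v4,v5) [+--] → (0.8481, 1.02153, 0.559484)–(0.8481, 1.02153, -0.5889)  len=1.1484
  (v2,v5,v0) [+-+] → (0.8481, 1.02153, -0.5889)–(0.8481, 1.03904, -0.584033)  len=0.0182
  (v0,v5,v3) [+-+] → (0.8481, 1.03904, -0.584033)–(0.8481, 1.0635, -0.577231)  len=0.0254
  (v3,v6,v4) [+--] → (0.8481, 1.98737, 0)–(0.8481, 1.0635, 0.577231)  len=1.0894
  (v5,v8,v3) [--+] → (0.8481, 1.65536, -0.207426)–(0.8481, 1.0635, -0.577231)  len=0.6979
  (v3,v8,v6) [+--] → (0.8481, 1.65536, -0.207426)–(0.8481, 1.98737, 0)  len=0.3915
  (v15,v18,v16) [-+-] → (0.8481, -1.98737, 0)–(0.8481, -1.65536, 0.207426)  len=0.3915
  (v16,v18,v19) [-+-] → (0.8481, -1.65536, 0.207426)–(0.8481, -1.0635, 0.577231)  len=0.6979
  (v15,v20,v18) [--+] → (0.8481, -1.0635, -0.577231)–(0.8481, -1.98737, 0)  len=1.0894
  (v18,v0,v19) [++-] → (0.8481, -1.03904, 0.584033)–(0.8481, -1.0635, 0.577231)  len=0.0254
  (v19,v0,v1) [-++] → (0.8481, -1.03904, 0.584033)–(0.8481, -1.02153, 0.5889)  len=0.0182
  (v19,v1,v20) [-+-] → (0.8481, -1.02153, 0.5889)–(0.8481, -1.02153, -0.559484)  len=1.1484
  (v20,v1,v2) [-++] → (0.8481, -1.02153, -0.559484)–(0.8481, -1.02153, -0.5889)  len=0.0294
  (v20,v2,v18) [-++] → (0.8481, -1.02153, -0.5889)–(0.8481, -1.0635, -0.577231)  len=0.0436

Chained into 2 loop(s):
  loop 1: 8 segments, perimeter = 3.4437
  loop 2: 8 segments, perimeter = 3.4437
Total perimeter = 6.887

loops=2 perimeter=6.887
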